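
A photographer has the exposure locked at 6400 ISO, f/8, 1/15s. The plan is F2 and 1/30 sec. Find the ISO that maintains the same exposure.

ISO 800

Aperture: f/8 → f/5.6 → f/4 → f/2.8 → f/2 — 4 stops larger aperture (brighter).
Shutter speed: 1/15 → 1/30 — 1 stop shorter (darker).
Net change so far: 3 stops brighter. Offset with the ISO: 6400 → 3200 → 1600 → 800.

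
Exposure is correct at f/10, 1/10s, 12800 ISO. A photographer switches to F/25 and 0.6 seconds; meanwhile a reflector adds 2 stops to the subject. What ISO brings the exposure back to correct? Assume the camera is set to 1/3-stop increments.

Scene light: 2 stops brighter.
Aperture: f/10 → f/11 → f/13 → f/14 → f/16 → f/18 → f/20 → f/22 → f/25 — 2 2/3 stops narrower (darker).
Shutter speed: 1/10 → 1/8 → 1/6 → 1/5 → 1/4 → 0.3 → 0.4 → 0.5 → 0.6 — 2 2/3 stops longer (brighter).
Net so far: 2 stops brighter. ISO: 12800 → 10000 → 8000 → 6400 → 5000 → 4000 → 3200.

ISO 3200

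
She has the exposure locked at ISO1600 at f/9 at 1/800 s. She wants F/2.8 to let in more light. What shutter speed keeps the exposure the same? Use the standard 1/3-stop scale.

1/8000s

Aperture: f/9 → f/8 → f/7.1 → f/6.3 → f/5.6 → f/5 → f/4.5 → f/4 → f/3.5 → f/3.2 → f/2.8 — 3 1/3 stops larger aperture (brighter).
Need 3 1/3 stops darker from the shutter speed: 1/800 → 1/1000 → 1/1250 → 1/1600 → 1/2000 → 1/2500 → 1/3200 → 1/4000 → 1/5000 → 1/6400 → 1/8000.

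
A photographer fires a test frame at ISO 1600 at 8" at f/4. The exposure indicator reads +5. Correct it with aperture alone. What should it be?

f/22

Overexposed by 5 stops → need 5 stops darker.
Aperture: f/4 → f/5.6 → f/8 → f/11 → f/16 → f/22.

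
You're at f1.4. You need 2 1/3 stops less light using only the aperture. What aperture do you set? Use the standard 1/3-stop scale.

Aperture: f/1.4 → f/1.6 → f/1.8 → f/2 → f/2.2 → f/2.5 → f/2.8 → f/3.2 — 2 1/3 stops stopped down (darker).

f/3.2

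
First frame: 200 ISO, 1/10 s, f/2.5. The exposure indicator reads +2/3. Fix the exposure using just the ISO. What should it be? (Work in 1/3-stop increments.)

Overexposed by 2/3 stop → need 2/3 stop darker.
ISO: 200 → 160 → 125.

ISO 125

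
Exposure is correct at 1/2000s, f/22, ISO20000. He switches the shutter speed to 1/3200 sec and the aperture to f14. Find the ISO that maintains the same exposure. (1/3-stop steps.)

ISO 12800

Shutter speed: 1/2000 → 1/2500 → 1/3200 — 2/3 stop faster (darker).
Aperture: f/22 → f/20 → f/18 → f/16 → f/14 — 1 1/3 stops wider (brighter).
Net change so far: 2/3 stop brighter. Offset with the ISO: 20000 → 16000 → 12800.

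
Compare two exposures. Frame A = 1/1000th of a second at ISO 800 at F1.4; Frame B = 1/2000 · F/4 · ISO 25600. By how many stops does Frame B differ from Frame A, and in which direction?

1 stop brighter

Aperture: f/1.4 → f/2 → f/2.8 → f/4 — 3 stops stopped down (darker).
Shutter speed: 1/1000 → 1/2000 — 1 stop faster (darker).
ISO: 800 → 1600 → 3200 → 6400 → 12800 → 25600 — 5 stops raised (brighter).
Net: −3 −1 +5 = +1 stop.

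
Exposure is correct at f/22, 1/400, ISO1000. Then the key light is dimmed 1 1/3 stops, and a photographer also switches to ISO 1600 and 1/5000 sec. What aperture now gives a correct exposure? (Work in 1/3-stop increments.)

Scene light: 1 1/3 stops darker.
ISO: 1000 → 1250 → 1600 — 2/3 stop higher (brighter).
Shutter speed: 1/400 → 1/500 → 1/640 → 1/800 → 1/1000 → 1/1250 → 1/1600 → 1/2000 → 1/2500 → 1/3200 → 1/4000 → 1/5000 — 3 2/3 stops shorter (darker).
Net so far: 4 1/3 stops darker. Aperture: f/22 → f/20 → f/18 → f/16 → f/14 → f/13 → f/11 → f/10 → f/9 → f/8 → f/7.1 → f/6.3 → f/5.6 → f/5.

f/5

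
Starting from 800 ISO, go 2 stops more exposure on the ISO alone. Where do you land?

ISO: 800 → 1600 → 3200 — 2 stops higher (brighter).

ISO 3200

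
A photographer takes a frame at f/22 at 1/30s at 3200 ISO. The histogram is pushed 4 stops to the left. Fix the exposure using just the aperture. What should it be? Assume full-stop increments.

Underexposed by 4 stops → need 4 stops brighter.
Aperture: f/22 → f/16 → f/11 → f/8 → f/5.6.

f/5.6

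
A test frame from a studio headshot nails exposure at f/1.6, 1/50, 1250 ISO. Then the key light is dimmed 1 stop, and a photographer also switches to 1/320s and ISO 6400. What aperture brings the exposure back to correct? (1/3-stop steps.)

Scene light: 1 stop darker.
Shutter speed: 1/50 → 1/60 → 1/80 → 1/100 → 1/125 → 1/160 → 1/200 → 1/250 → 1/320 — 2 2/3 stops shorter (darker).
ISO: 1250 → 1600 → 2000 → 2500 → 3200 → 4000 → 5000 → 6400 — 2 1/3 stops raised (brighter).
Net so far: 1 1/3 stops darker. Aperture: f/1.6 → f/1.4 → f/1.2 → f/1.1 → f/1.0.

f/1.0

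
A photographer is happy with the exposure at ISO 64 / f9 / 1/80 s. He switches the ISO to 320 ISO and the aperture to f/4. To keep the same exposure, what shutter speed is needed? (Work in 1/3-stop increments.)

1/2000s

ISO: 64 → 80 → 100 → 125 → 160 → 200 → 250 → 320 — 2 1/3 stops higher (brighter).
Aperture: f/9 → f/8 → f/7.1 → f/6.3 → f/5.6 → f/5 → f/4.5 → f/4 — 2 1/3 stops larger aperture (brighter).
Net change so far: 4 2/3 stops brighter. Offset with the shutter speed: 1/80 → 1/100 → 1/125 → 1/160 → 1/200 → 1/250 → 1/320 → 1/400 → 1/500 → 1/640 → 1/800 → 1/1000 → 1/1250 → 1/1600 → 1/2000.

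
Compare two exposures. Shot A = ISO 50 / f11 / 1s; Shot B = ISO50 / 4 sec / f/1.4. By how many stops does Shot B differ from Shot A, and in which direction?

Aperture: f/11 → f/8 → f/5.6 → f/4 → f/2.8 → f/2 → f/1.4 — 6 stops larger aperture (brighter).
Shutter speed: 1 → 2 → 4 — 2 stops slower (brighter).
ISO: unchanged.
Net: +6 +2 = +8 stops.

8 stops brighter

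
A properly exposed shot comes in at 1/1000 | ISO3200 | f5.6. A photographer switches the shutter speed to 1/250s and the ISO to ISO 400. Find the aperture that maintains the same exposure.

Shutter speed: 1/1000 → 1/500 → 1/250 — 2 stops slower (brighter).
ISO: 3200 → 1600 → 800 → 400 — 3 stops lower (darker).
Net change so far: 1 stop darker. Offset with the aperture: f/5.6 → f/4.

f/4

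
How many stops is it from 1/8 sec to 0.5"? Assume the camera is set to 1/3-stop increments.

1/8 → 1/6 → 1/5 → 1/4 → 0.3 → 0.4 → 0.5 — count the steps: 6 third-stops = 2 stops.

2 stops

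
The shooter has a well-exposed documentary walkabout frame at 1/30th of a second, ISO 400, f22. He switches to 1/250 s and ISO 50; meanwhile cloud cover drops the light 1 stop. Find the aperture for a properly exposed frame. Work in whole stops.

f/2

Scene light: 1 stop darker.
Shutter speed: 1/30 → 1/60 → 1/125 → 1/250 — 3 stops shorter (darker).
ISO: 400 → 200 → 100 → 50 — 3 stops lower (darker).
Net so far: 7 stops darker. Aperture: f/22 → f/16 → f/11 → f/8 → f/5.6 → f/4 → f/2.8 → f/2.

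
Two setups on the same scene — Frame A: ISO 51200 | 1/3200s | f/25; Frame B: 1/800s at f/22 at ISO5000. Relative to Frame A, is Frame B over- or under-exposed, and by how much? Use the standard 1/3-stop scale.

1 stop darker

Aperture: f/25 → f/22 — 1/3 stop wider (brighter).
Shutter speed: 1/3200 → 1/2500 → 1/2000 → 1/1600 → 1/1250 → 1/1000 → 1/800 — 2 stops longer (brighter).
ISO: 51200 → 40000 → 32000 → 25600 → 20000 → 16000 → 12800 → 10000 → 8000 → 6400 → 5000 — 3 1/3 stops lower (darker).
Net: +1/3 +2 −3 1/3 = −1 stop.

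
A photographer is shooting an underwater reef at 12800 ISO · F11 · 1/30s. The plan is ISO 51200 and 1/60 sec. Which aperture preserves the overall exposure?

f/16

ISO: 12800 → 25600 → 51200 — 2 stops raised (brighter).
Shutter speed: 1/30 → 1/60 — 1 stop shorter (darker).
Net change so far: 1 stop brighter. Offset with the aperture: f/11 → f/16.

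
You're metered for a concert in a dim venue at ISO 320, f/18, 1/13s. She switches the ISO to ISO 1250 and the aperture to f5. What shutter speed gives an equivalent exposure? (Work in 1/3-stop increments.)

1/640s

ISO: 320 → 400 → 500 → 640 → 800 → 1000 → 1250 — 2 stops raised (brighter).
Aperture: f/18 → f/16 → f/14 → f/13 → f/11 → f/10 → f/9 → f/8 → f/7.1 → f/6.3 → f/5.6 → f/5 — 3 2/3 stops larger aperture (brighter).
Net change so far: 5 2/3 stops brighter. Offset with the shutter speed: 1/13 → 1/15 → 1/20 → 1/25 → 1/30 → 1/40 → 1/50 → 1/60 → 1/80 → 1/100 → 1/125 → 1/160 → 1/200 → 1/250 → 1/320 → 1/400 → 1/500 → 1/640.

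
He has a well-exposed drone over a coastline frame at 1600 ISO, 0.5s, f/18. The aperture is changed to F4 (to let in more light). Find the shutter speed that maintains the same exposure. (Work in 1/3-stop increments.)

1/40s

Aperture: f/18 → f/16 → f/14 → f/13 → f/11 → f/10 → f/9 → f/8 → f/7.1 → f/6.3 → f/5.6 → f/5 → f/4.5 → f/4 — 4 1/3 stops wider (brighter).
Need 4 1/3 stops darker from the shutter speed: 0.5 → 0.4 → 0.3 → 1/4 → 1/5 → 1/6 → 1/8 → 1/10 → 1/13 → 1/15 → 1/20 → 1/25 → 1/30 → 1/40.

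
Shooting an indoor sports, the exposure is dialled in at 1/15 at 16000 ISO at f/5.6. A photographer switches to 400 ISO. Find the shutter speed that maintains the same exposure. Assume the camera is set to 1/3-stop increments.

2.5 s

ISO: 16000 → 12800 → 10000 → 8000 → 6400 → 5000 → 4000 → 3200 → 2500 → 2000 → 1600 → 1250 → 1000 → 800 → 640 → 500 → 400 — 5 1/3 stops dropped (darker).
Need 5 1/3 stops brighter from the shutter speed: 1/15 → 1/13 → 1/10 → 1/8 → 1/6 → 1/5 → 1/4 → 0.3 → 0.4 → 0.5 → 0.6 → 0.8 → 1 → 1.3 → 1.6 → 2 → 2.5.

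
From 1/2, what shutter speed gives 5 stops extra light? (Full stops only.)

15 s

Shutter speed: 1/2 → 1 → 2 → 4 → 8 → 15 — 5 stops longer (brighter).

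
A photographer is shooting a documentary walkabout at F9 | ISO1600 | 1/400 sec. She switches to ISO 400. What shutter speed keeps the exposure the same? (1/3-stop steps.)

1/100s

ISO: 1600 → 1250 → 1000 → 800 → 640 → 500 → 400 — 2 stops dropped (darker).
Need 2 stops brighter from the shutter speed: 1/400 → 1/320 → 1/250 → 1/200 → 1/160 → 1/125 → 1/100.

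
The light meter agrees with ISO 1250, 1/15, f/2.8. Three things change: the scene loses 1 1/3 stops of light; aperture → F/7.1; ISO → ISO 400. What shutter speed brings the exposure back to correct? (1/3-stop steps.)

Scene light: 1 1/3 stops darker.
Aperture: f/2.8 → f/3.2 → f/3.5 → f/4 → f/4.5 → f/5 → f/5.6 → f/6.3 → f/7.1 — 2 2/3 stops narrower (darker).
ISO: 1250 → 1000 → 800 → 640 → 500 → 400 — 1 2/3 stops dropped (darker).
Net so far: 5 2/3 stops darker. Shutter speed: 1/15 → 1/13 → 1/10 → 1/8 → 1/6 → 1/5 → 1/4 → 0.3 → 0.4 → 0.5 → 0.6 → 0.8 → 1 → 1.3 → 1.6 → 2 → 2.5 → 3.2.

3.2 s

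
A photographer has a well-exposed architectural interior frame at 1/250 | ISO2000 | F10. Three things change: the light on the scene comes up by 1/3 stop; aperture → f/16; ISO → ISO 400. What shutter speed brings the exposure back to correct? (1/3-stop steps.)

1/25s

Scene light: 1/3 stop brighter.
Aperture: f/10 → f/11 → f/13 → f/14 → f/16 — 1 1/3 stops stopped down (darker).
ISO: 2000 → 1600 → 1250 → 1000 → 800 → 640 → 500 → 400 — 2 1/3 stops lower (darker).
Net so far: 3 1/3 stops darker. Shutter speed: 1/250 → 1/200 → 1/160 → 1/125 → 1/100 → 1/80 → 1/60 → 1/50 → 1/40 → 1/30 → 1/25.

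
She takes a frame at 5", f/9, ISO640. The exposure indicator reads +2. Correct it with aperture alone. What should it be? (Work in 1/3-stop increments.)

f/18

Overexposed by 2 stops → need 2 stops darker.
Aperture: f/9 → f/10 → f/11 → f/13 → f/14 → f/16 → f/18.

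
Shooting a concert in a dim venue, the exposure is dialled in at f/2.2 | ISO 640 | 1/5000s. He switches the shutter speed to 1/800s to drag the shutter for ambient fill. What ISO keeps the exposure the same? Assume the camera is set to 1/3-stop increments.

Shutter speed: 1/5000 → 1/4000 → 1/3200 → 1/2500 → 1/2000 → 1/1600 → 1/1250 → 1/1000 → 1/800 — 2 2/3 stops slower (brighter).
Need 2 2/3 stops darker from the ISO: 640 → 500 → 400 → 320 → 250 → 200 → 160 → 125 → 100.

ISO 100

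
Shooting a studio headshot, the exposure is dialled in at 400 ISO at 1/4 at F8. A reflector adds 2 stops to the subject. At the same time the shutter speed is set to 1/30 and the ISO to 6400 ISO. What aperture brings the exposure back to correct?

f/22

Scene light: 2 stops brighter.
Shutter speed: 1/4 → 1/8 → 1/15 → 1/30 — 3 stops shorter (darker).
ISO: 400 → 800 → 1600 → 3200 → 6400 — 4 stops raised (brighter).
Net so far: 3 stops brighter. Aperture: f/8 → f/11 → f/16 → f/22.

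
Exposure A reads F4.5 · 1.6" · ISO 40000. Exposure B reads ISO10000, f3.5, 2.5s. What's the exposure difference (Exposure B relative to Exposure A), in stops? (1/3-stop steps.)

Aperture: f/4.5 → f/4 → f/3.5 — 2/3 stop wider (brighter).
Shutter speed: 1.6 → 2 → 2.5 — 2/3 stop slower (brighter).
ISO: 40000 → 32000 → 25600 → 20000 → 16000 → 12800 → 10000 — 2 stops lower (darker).
Net: +2/3 +2/3 −2 = −2/3 stops.

2/3 stop darker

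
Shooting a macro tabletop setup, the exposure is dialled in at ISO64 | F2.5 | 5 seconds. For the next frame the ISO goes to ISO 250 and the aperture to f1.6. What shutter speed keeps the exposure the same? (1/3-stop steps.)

0.5 s

ISO: 64 → 80 → 100 → 125 → 160 → 200 → 250 — 2 stops raised (brighter).
Aperture: f/2.5 → f/2.2 → f/2 → f/1.8 → f/1.6 — 1 1/3 stops opened up (brighter).
Net change so far: 3 1/3 stops brighter. Offset with the shutter speed: 5 → 4 → 3.2 → 2.5 → 2 → 1.6 → 1.3 → 1 → 0.8 → 0.6 → 0.5.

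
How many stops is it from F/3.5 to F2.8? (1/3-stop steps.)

2/3 stop

f/3.5 → f/3.2 → f/2.8 — count the steps: 2 third-stops = 2/3 stop.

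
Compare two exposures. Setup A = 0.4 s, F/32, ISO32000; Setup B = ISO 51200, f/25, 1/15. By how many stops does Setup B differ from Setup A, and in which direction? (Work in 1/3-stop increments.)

1 1/3 stops darker

Aperture: f/32 → f/29 → f/25 — 2/3 stop wider (brighter).
Shutter speed: 0.4 → 0.3 → 1/4 → 1/5 → 1/6 → 1/8 → 1/10 → 1/13 → 1/15 — 2 2/3 stops faster (darker).
ISO: 32000 → 40000 → 51200 — 2/3 stop higher (brighter).
Net: +2/3 −2 2/3 +2/3 = −1 1/3 stops.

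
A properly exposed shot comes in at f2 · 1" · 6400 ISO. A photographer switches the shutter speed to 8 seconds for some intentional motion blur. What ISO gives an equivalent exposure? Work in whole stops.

Shutter speed: 1 → 2 → 4 → 8 — 3 stops longer (brighter).
Need 3 stops darker from the ISO: 6400 → 3200 → 1600 → 800.

ISO 800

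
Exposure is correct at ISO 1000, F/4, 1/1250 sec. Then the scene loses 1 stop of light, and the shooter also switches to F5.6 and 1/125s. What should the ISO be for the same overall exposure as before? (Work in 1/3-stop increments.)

ISO 400

Scene light: 1 stop darker.
Aperture: f/4 → f/4.5 → f/5 → f/5.6 — 1 stop stopped down (darker).
Shutter speed: 1/1250 → 1/1000 → 1/800 → 1/640 → 1/500 → 1/400 → 1/320 → 1/250 → 1/200 → 1/160 → 1/125 — 3 1/3 stops longer (brighter).
Net so far: 1 1/3 stops brighter. ISO: 1000 → 800 → 640 → 500 → 400.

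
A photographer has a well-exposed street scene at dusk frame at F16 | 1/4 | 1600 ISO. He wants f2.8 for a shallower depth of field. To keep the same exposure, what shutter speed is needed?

1/125s

Aperture: f/16 → f/11 → f/8 → f/5.6 → f/4 → f/2.8 — 5 stops wider (brighter).
Need 5 stops darker from the shutter speed: 1/4 → 1/8 → 1/15 → 1/30 → 1/60 → 1/125.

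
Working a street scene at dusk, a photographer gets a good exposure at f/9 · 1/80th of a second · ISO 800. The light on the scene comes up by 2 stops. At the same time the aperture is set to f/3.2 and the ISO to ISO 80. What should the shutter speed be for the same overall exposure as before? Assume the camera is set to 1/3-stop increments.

Scene light: 2 stops brighter.
Aperture: f/9 → f/8 → f/7.1 → f/6.3 → f/5.6 → f/5 → f/4.5 → f/4 → f/3.5 → f/3.2 — 3 stops larger aperture (brighter).
ISO: 800 → 640 → 500 → 400 → 320 → 250 → 200 → 160 → 125 → 100 → 80 — 3 1/3 stops lower (darker).
Net so far: 1 2/3 stops brighter. Shutter speed: 1/80 → 1/100 → 1/125 → 1/160 → 1/200 → 1/250.

1/250s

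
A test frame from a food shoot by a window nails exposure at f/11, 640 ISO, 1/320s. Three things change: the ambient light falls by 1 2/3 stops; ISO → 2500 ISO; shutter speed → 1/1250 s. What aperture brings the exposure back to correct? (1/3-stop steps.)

Scene light: 1 2/3 stops darker.
ISO: 640 → 800 → 1000 → 1250 → 1600 → 2000 → 2500 — 2 stops higher (brighter).
Shutter speed: 1/320 → 1/400 → 1/500 → 1/640 → 1/800 → 1/1000 → 1/1250 — 2 stops faster (darker).
Net so far: 1 2/3 stops darker. Aperture: f/11 → f/10 → f/9 → f/8 → f/7.1 → f/6.3.

f/6.3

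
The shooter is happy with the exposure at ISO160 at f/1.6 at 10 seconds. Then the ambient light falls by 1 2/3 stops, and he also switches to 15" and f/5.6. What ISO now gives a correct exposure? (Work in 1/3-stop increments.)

Scene light: 1 2/3 stops darker.
Shutter speed: 10 → 13 → 15 — 2/3 stop slower (brighter).
Aperture: f/1.6 → f/1.8 → f/2 → f/2.2 → f/2.5 → f/2.8 → f/3.2 → f/3.5 → f/4 → f/4.5 → f/5 → f/5.6 — 3 2/3 stops stopped down (darker).
Net so far: 4 2/3 stops darker. ISO: 160 → 200 → 250 → 320 → 400 → 500 → 640 → 800 → 1000 → 1250 → 1600 → 2000 → 2500 → 3200 → 4000.

ISO 4000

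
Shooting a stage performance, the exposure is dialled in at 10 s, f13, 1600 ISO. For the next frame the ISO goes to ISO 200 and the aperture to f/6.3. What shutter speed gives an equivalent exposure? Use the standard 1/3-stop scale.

ISO: 1600 → 1250 → 1000 → 800 → 640 → 500 → 400 → 320 → 250 → 200 — 3 stops dropped (darker).
Aperture: f/13 → f/11 → f/10 → f/9 → f/8 → f/7.1 → f/6.3 — 2 stops opened up (brighter).
Net change so far: 1 stop darker. Offset with the shutter speed: 10 → 13 → 15 → 20.

20 s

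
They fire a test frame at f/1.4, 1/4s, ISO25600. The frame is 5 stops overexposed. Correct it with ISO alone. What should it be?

Overexposed by 5 stops → need 5 stops darker.
ISO: 25600 → 12800 → 6400 → 3200 → 1600 → 800.

ISO 800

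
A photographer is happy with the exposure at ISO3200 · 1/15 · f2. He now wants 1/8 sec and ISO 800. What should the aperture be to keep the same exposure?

Shutter speed: 1/15 → 1/8 — 1 stop longer (brighter).
ISO: 3200 → 1600 → 800 — 2 stops dropped (darker).
Net change so far: 1 stop darker. Offset with the aperture: f/2 → f/1.4.

f/1.4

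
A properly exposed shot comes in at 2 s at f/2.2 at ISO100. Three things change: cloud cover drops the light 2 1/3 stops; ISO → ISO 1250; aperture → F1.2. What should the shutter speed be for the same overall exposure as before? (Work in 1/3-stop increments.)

Scene light: 2 1/3 stops darker.
ISO: 100 → 125 → 160 → 200 → 250 → 320 → 400 → 500 → 640 → 800 → 1000 → 1250 — 3 2/3 stops raised (brighter).
Aperture: f/2.2 → f/2 → f/1.8 → f/1.6 → f/1.4 → f/1.2 — 1 2/3 stops wider (brighter).
Net so far: 3 stops brighter. Shutter speed: 2 → 1.6 → 1.3 → 1 → 0.8 → 0.6 → 0.5 → 0.4 → 0.3 → 1/4.

1/4s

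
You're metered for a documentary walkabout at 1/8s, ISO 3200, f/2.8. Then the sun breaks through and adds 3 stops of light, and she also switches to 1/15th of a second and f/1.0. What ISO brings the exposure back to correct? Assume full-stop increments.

ISO 100

Scene light: 3 stops brighter.
Shutter speed: 1/8 → 1/15 — 1 stop faster (darker).
Aperture: f/2.8 → f/2 → f/1.4 → f/1.0 — 3 stops opened up (brighter).
Net so far: 5 stops brighter. ISO: 3200 → 1600 → 800 → 400 → 200 → 100.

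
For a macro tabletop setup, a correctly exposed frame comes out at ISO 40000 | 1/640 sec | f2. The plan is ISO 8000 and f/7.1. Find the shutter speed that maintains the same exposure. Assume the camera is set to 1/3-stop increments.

ISO: 40000 → 32000 → 25600 → 20000 → 16000 → 12800 → 10000 → 8000 — 2 1/3 stops dropped (darker).
Aperture: f/2 → f/2.2 → f/2.5 → f/2.8 → f/3.2 → f/3.5 → f/4 → f/4.5 → f/5 → f/5.6 → f/6.3 → f/7.1 — 3 2/3 stops stopped down (darker).
Net change so far: 6 stops darker. Offset with the shutter speed: 1/640 → 1/500 → 1/400 → 1/320 → 1/250 → 1/200 → 1/160 → 1/125 → 1/100 → 1/80 → 1/60 → 1/50 → 1/40 → 1/30 → 1/25 → 1/20 → 1/15 → 1/13 → 1/10.

1/10s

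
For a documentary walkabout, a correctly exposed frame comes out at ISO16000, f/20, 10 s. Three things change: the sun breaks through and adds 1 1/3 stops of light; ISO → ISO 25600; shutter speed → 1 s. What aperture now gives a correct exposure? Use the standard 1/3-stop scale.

f/13

Scene light: 1 1/3 stops brighter.
ISO: 16000 → 20000 → 25600 — 2/3 stop raised (brighter).
Shutter speed: 10 → 8 → 6 → 5 → 4 → 3.2 → 2.5 → 2 → 1.6 → 1.3 → 1 — 3 1/3 stops shorter (darker).
Net so far: 1 1/3 stops darker. Aperture: f/20 → f/18 → f/16 → f/14 → f/13.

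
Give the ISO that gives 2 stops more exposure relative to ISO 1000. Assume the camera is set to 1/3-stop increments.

ISO 4000

ISO: 1000 → 1250 → 1600 → 2000 → 2500 → 3200 → 4000 — 2 stops raised (brighter).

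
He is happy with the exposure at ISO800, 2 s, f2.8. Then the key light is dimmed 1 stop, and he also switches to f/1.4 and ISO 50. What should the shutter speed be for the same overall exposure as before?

15 s

Scene light: 1 stop darker.
Aperture: f/2.8 → f/2 → f/1.4 — 2 stops wider (brighter).
ISO: 800 → 400 → 200 → 100 → 50 — 4 stops dropped (darker).
Net so far: 3 stops darker. Shutter speed: 2 → 4 → 8 → 15.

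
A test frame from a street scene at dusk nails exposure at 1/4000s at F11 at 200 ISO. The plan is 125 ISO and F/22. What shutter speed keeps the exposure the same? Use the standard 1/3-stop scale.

1/640s

ISO: 200 → 160 → 125 — 2/3 stop dropped (darker).
Aperture: f/11 → f/13 → f/14 → f/16 → f/18 → f/20 → f/22 — 2 stops stopped down (darker).
Net change so far: 2 2/3 stops darker. Offset with the shutter speed: 1/4000 → 1/3200 → 1/2500 → 1/2000 → 1/1600 → 1/1250 → 1/1000 → 1/800 → 1/640.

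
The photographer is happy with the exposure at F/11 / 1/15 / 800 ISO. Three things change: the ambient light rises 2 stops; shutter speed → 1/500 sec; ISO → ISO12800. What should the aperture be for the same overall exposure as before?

Scene light: 2 stops brighter.
Shutter speed: 1/15 → 1/30 → 1/60 → 1/125 → 1/250 → 1/500 — 5 stops faster (darker).
ISO: 800 → 1600 → 3200 → 6400 → 12800 — 4 stops higher (brighter).
Net so far: 1 stop brighter. Aperture: f/11 → f/16.

f/16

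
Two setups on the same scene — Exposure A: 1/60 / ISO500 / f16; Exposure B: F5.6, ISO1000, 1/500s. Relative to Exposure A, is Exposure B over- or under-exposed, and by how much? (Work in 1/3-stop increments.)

1 stop brighter

Aperture: f/16 → f/14 → f/13 → f/11 → f/10 → f/9 → f/8 → f/7.1 → f/6.3 → f/5.6 — 3 stops wider (brighter).
Shutter speed: 1/60 → 1/80 → 1/100 → 1/125 → 1/160 → 1/200 → 1/250 → 1/320 → 1/400 → 1/500 — 3 stops shorter (darker).
ISO: 500 → 640 → 800 → 1000 — 1 stop higher (brighter).
Net: +3 −3 +1 = +1 stop.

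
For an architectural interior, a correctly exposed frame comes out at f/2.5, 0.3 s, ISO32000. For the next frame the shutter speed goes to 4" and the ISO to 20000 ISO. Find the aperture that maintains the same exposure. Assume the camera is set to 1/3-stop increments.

Shutter speed: 0.3 → 0.4 → 0.5 → 0.6 → 0.8 → 1 → 1.3 → 1.6 → 2 → 2.5 → 3.2 → 4 — 3 2/3 stops longer (brighter).
ISO: 32000 → 25600 → 20000 — 2/3 stop dropped (darker).
Net change so far: 3 stops brighter. Offset with the aperture: f/2.5 → f/2.8 → f/3.2 → f/3.5 → f/4 → f/4.5 → f/5 → f/5.6 → f/6.3 → f/7.1.

f/7.1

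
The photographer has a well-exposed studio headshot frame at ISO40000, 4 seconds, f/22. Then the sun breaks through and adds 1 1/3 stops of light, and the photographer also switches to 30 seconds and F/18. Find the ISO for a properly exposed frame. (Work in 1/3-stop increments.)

ISO 1250

Scene light: 1 1/3 stops brighter.
Shutter speed: 4 → 5 → 6 → 8 → 10 → 13 → 15 → 20 → 25 → 30 — 3 stops longer (brighter).
Aperture: f/22 → f/20 → f/18 — 2/3 stop opened up (brighter).
Net so far: 5 stops brighter. ISO: 40000 → 32000 → 25600 → 20000 → 16000 → 12800 → 10000 → 8000 → 6400 → 5000 → 4000 → 3200 → 2500 → 2000 → 1600 → 1250.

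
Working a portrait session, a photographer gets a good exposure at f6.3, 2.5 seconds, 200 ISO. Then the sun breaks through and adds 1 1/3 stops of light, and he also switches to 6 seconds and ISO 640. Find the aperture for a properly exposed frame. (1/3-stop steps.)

f/29

Scene light: 1 1/3 stops brighter.
Shutter speed: 2.5 → 3.2 → 4 → 5 → 6 — 1 1/3 stops slower (brighter).
ISO: 200 → 250 → 320 → 400 → 500 → 640 — 1 2/3 stops higher (brighter).
Net so far: 4 1/3 stops brighter. Aperture: f/6.3 → f/7.1 → f/8 → f/9 → f/10 → f/11 → f/13 → f/14 → f/16 → f/18 → f/20 → f/22 → f/25 → f/29.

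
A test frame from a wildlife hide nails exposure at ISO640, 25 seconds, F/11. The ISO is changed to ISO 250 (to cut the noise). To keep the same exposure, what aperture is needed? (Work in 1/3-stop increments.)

f/7.1

ISO: 640 → 500 → 400 → 320 → 250 — 1 1/3 stops lower (darker).
Need 1 1/3 stops brighter from the aperture: f/11 → f/10 → f/9 → f/8 → f/7.1.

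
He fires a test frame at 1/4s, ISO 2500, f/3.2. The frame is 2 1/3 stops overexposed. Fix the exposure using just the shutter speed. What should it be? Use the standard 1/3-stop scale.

1/20s

Overexposed by 2 1/3 stops → need 2 1/3 stops darker.
Shutter speed: 1/4 → 1/5 → 1/6 → 1/8 → 1/10 → 1/13 → 1/15 → 1/20.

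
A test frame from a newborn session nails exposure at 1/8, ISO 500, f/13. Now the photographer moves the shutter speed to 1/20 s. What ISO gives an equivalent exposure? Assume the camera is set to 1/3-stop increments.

Shutter speed: 1/8 → 1/10 → 1/13 → 1/15 → 1/20 — 1 1/3 stops faster (darker).
Need 1 1/3 stops brighter from the ISO: 500 → 640 → 800 → 1000 → 1250.

ISO 1250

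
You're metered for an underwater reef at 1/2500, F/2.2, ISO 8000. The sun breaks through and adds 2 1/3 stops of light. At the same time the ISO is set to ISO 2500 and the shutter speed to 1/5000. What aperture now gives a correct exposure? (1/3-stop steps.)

Scene light: 2 1/3 stops brighter.
ISO: 8000 → 6400 → 5000 → 4000 → 3200 → 2500 — 1 2/3 stops dropped (darker).
Shutter speed: 1/2500 → 1/3200 → 1/4000 → 1/5000 — 1 stop shorter (darker).
Net so far: 1/3 stop darker. Aperture: f/2.2 → f/2.

f/2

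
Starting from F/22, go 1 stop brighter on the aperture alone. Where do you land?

Aperture: f/22 → f/16 — 1 stop larger aperture (brighter).

f/16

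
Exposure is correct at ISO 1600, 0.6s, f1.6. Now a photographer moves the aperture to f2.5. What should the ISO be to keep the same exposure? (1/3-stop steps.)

Aperture: f/1.6 → f/1.8 → f/2 → f/2.2 → f/2.5 — 1 1/3 stops narrower (darker).
Need 1 1/3 stops brighter from the ISO: 1600 → 2000 → 2500 → 3200 → 4000.

ISO 4000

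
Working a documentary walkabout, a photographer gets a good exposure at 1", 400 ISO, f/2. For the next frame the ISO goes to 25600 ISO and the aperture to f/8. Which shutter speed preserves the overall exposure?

ISO: 400 → 800 → 1600 → 3200 → 6400 → 12800 → 25600 — 6 stops raised (brighter).
Aperture: f/2 → f/2.8 → f/4 → f/5.6 → f/8 — 4 stops stopped down (darker).
Net change so far: 2 stops brighter. Offset with the shutter speed: 1 → 1/2 → 1/4.

1/4s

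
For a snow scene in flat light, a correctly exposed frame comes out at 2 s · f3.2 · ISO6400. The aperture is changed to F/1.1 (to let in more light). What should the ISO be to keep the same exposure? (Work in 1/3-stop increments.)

Aperture: f/3.2 → f/2.8 → f/2.5 → f/2.2 → f/2 → f/1.8 → f/1.6 → f/1.4 → f/1.2 → f/1.1 — 3 stops wider (brighter).
Need 3 stops darker from the ISO: 6400 → 5000 → 4000 → 3200 → 2500 → 2000 → 1600 → 1250 → 1000 → 800.

ISO 800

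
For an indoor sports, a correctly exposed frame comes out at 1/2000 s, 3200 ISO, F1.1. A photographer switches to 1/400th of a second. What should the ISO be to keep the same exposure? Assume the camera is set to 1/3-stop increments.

ISO 640

Shutter speed: 1/2000 → 1/1600 → 1/1250 → 1/1000 → 1/800 → 1/640 → 1/500 → 1/400 — 2 1/3 stops longer (brighter).
Need 2 1/3 stops darker from the ISO: 3200 → 2500 → 2000 → 1600 → 1250 → 1000 → 800 → 640.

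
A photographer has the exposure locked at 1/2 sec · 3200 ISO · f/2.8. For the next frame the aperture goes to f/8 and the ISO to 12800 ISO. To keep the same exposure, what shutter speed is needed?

1 s

Aperture: f/2.8 → f/4 → f/5.6 → f/8 — 3 stops smaller aperture (darker).
ISO: 3200 → 6400 → 12800 — 2 stops higher (brighter).
Net change so far: 1 stop darker. Offset with the shutter speed: 1/2 → 1.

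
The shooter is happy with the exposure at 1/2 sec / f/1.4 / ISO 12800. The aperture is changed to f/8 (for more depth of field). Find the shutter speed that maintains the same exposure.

Aperture: f/1.4 → f/2 → f/2.8 → f/4 → f/5.6 → f/8 — 5 stops narrower (darker).
Need 5 stops brighter from the shutter speed: 1/2 → 1 → 2 → 4 → 8 → 15.

15 s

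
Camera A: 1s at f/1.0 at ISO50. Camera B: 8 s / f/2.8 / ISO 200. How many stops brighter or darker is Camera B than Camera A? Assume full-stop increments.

2 stops brighter

Aperture: f/1.0 → f/1.4 → f/2 → f/2.8 — 3 stops smaller aperture (darker).
Shutter speed: 1 → 2 → 4 → 8 — 3 stops longer (brighter).
ISO: 50 → 100 → 200 — 2 stops raised (brighter).
Net: −3 +3 +2 = +2 stops.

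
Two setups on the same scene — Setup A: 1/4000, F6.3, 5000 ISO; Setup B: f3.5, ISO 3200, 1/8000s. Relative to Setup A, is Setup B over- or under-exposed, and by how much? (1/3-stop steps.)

Aperture: f/6.3 → f/5.6 → f/5 → f/4.5 → f/4 → f/3.5 — 1 2/3 stops larger aperture (brighter).
Shutter speed: 1/4000 → 1/5000 → 1/6400 → 1/8000 — 1 stop faster (darker).
ISO: 5000 → 4000 → 3200 — 2/3 stop dropped (darker).
Net: +1 2/3 −1 −2/3 = 0 stops.

same exposure (0 stops)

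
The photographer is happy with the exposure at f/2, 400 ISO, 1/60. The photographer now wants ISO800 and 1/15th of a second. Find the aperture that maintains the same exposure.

ISO: 400 → 800 — 1 stop higher (brighter).
Shutter speed: 1/60 → 1/30 → 1/15 — 2 stops slower (brighter).
Net change so far: 3 stops brighter. Offset with the aperture: f/2 → f/2.8 → f/4 → f/5.6.

f/5.6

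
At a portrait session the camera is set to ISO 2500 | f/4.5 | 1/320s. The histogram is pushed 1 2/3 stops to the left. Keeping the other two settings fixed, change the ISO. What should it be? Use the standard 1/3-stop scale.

Underexposed by 1 2/3 stops → need 1 2/3 stops brighter.
ISO: 2500 → 3200 → 4000 → 5000 → 6400 → 8000.

ISO 8000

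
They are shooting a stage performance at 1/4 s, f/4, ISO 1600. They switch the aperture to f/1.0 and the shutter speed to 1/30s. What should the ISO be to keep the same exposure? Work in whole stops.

Aperture: f/4 → f/2.8 → f/2 → f/1.4 → f/1.0 — 4 stops larger aperture (brighter).
Shutter speed: 1/4 → 1/8 → 1/15 → 1/30 — 3 stops faster (darker).
Net change so far: 1 stop brighter. Offset with the ISO: 1600 → 800.

ISO 800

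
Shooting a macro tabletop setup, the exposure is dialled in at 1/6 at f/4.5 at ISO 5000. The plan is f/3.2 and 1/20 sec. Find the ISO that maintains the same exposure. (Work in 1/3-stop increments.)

Aperture: f/4.5 → f/4 → f/3.5 → f/3.2 — 1 stop larger aperture (brighter).
Shutter speed: 1/6 → 1/8 → 1/10 → 1/13 → 1/15 → 1/20 — 1 2/3 stops faster (darker).
Net change so far: 2/3 stop darker. Offset with the ISO: 5000 → 6400 → 8000.

ISO 8000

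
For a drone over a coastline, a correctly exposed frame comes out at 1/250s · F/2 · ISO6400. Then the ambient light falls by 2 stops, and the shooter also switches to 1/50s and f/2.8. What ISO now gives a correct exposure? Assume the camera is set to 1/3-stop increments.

Scene light: 2 stops darker.
Shutter speed: 1/250 → 1/200 → 1/160 → 1/125 → 1/100 → 1/80 → 1/60 → 1/50 — 2 1/3 stops longer (brighter).
Aperture: f/2 → f/2.2 → f/2.5 → f/2.8 — 1 stop stopped down (darker).
Net so far: 2/3 stop darker. ISO: 6400 → 8000 → 10000.

ISO 10000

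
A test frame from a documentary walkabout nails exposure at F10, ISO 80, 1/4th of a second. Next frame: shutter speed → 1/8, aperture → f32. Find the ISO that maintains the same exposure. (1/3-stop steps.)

ISO 1600

Shutter speed: 1/4 → 1/5 → 1/6 → 1/8 — 1 stop faster (darker).
Aperture: f/10 → f/11 → f/13 → f/14 → f/16 → f/18 → f/20 → f/22 → f/25 → f/29 → f/32 — 3 1/3 stops stopped down (darker).
Net change so far: 4 1/3 stops darker. Offset with the ISO: 80 → 100 → 125 → 160 → 200 → 250 → 320 → 400 → 500 → 640 → 800 → 1000 → 1250 → 1600.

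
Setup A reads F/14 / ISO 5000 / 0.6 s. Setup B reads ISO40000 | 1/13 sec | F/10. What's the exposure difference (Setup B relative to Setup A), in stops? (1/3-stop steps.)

1 stop brighter

Aperture: f/14 → f/13 → f/11 → f/10 — 1 stop opened up (brighter).
Shutter speed: 0.6 → 0.5 → 0.4 → 0.3 → 1/4 → 1/5 → 1/6 → 1/8 → 1/10 → 1/13 — 3 stops shorter (darker).
ISO: 5000 → 6400 → 8000 → 10000 → 12800 → 16000 → 20000 → 25600 → 32000 → 40000 — 3 stops higher (brighter).
Net: +1 −3 +3 = +1 stop.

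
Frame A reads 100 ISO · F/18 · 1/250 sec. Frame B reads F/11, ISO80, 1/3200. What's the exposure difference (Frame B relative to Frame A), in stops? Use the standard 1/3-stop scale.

Aperture: f/18 → f/16 → f/14 → f/13 → f/11 — 1 1/3 stops wider (brighter).
Shutter speed: 1/250 → 1/320 → 1/400 → 1/500 → 1/640 → 1/800 → 1/1000 → 1/1250 → 1/1600 → 1/2000 → 1/2500 → 1/3200 — 3 2/3 stops shorter (darker).
ISO: 100 → 80 — 1/3 stop dropped (darker).
Net: +1 1/3 −3 2/3 −1/3 = −2 2/3 stops.

2 2/3 stops darker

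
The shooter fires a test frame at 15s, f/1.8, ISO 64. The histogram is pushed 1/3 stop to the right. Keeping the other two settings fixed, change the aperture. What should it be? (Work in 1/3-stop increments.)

f/2

Overexposed by 1/3 stop → need 1/3 stop darker.
Aperture: f/1.8 → f/2.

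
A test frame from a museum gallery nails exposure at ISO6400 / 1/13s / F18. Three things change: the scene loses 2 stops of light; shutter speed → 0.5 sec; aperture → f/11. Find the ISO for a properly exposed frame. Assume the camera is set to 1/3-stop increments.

Scene light: 2 stops darker.
Shutter speed: 1/13 → 1/10 → 1/8 → 1/6 → 1/5 → 1/4 → 0.3 → 0.4 → 0.5 — 2 2/3 stops slower (brighter).
Aperture: f/18 → f/16 → f/14 → f/13 → f/11 — 1 1/3 stops opened up (brighter).
Net so far: 2 stops brighter. ISO: 6400 → 5000 → 4000 → 3200 → 2500 → 2000 → 1600.

ISO 1600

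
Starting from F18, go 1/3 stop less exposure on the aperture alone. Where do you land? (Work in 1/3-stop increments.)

Aperture: f/18 → f/20 — 1/3 stop narrower (darker).

f/20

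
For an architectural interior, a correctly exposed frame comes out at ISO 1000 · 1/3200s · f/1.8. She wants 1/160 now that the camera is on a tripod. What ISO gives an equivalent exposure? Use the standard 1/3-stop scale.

Shutter speed: 1/3200 → 1/2500 → 1/2000 → 1/1600 → 1/1250 → 1/1000 → 1/800 → 1/640 → 1/500 → 1/400 → 1/320 → 1/250 → 1/200 → 1/160 — 4 1/3 stops longer (brighter).
Need 4 1/3 stops darker from the ISO: 1000 → 800 → 640 → 500 → 400 → 320 → 250 → 200 → 160 → 125 → 100 → 80 → 64 → 50.

ISO 50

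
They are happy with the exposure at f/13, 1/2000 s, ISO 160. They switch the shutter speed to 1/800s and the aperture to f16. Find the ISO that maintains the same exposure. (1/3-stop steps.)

Shutter speed: 1/2000 → 1/1600 → 1/1250 → 1/1000 → 1/800 — 1 1/3 stops slower (brighter).
Aperture: f/13 → f/14 → f/16 — 2/3 stop narrower (darker).
Net change so far: 2/3 stop brighter. Offset with the ISO: 160 → 125 → 100.

ISO 100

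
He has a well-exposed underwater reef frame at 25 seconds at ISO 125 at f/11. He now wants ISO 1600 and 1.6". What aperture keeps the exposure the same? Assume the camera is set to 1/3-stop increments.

f/10

ISO: 125 → 160 → 200 → 250 → 320 → 400 → 500 → 640 → 800 → 1000 → 1250 → 1600 — 3 2/3 stops raised (brighter).
Shutter speed: 25 → 20 → 15 → 13 → 10 → 8 → 6 → 5 → 4 → 3.2 → 2.5 → 2 → 1.6 — 4 stops faster (darker).
Net change so far: 1/3 stop darker. Offset with the aperture: f/11 → f/10.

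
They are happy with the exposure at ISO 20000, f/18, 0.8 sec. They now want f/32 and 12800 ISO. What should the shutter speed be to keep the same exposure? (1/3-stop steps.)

4 s

Aperture: f/18 → f/20 → f/22 → f/25 → f/29 → f/32 — 1 2/3 stops stopped down (darker).
ISO: 20000 → 16000 → 12800 — 2/3 stop lower (darker).
Net change so far: 2 1/3 stops darker. Offset with the shutter speed: 0.8 → 1 → 1.3 → 1.6 → 2 → 2.5 → 3.2 → 4.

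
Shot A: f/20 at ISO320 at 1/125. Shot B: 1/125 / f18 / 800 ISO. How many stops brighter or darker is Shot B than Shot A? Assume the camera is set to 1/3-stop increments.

Aperture: f/20 → f/18 — 1/3 stop wider (brighter).
Shutter speed: unchanged.
ISO: 320 → 400 → 500 → 640 → 800 — 1 1/3 stops higher (brighter).
Net: +1/3 +1 1/3 = +1 2/3 stops.

1 2/3 stops brighter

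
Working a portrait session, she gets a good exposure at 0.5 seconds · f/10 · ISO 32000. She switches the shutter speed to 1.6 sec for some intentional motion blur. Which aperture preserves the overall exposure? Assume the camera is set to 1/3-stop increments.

f/18

Shutter speed: 0.5 → 0.6 → 0.8 → 1 → 1.3 → 1.6 — 1 2/3 stops longer (brighter).
Need 1 2/3 stops darker from the aperture: f/10 → f/11 → f/13 → f/14 → f/16 → f/18.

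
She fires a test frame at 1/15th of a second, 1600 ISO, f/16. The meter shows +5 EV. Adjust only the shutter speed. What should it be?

Overexposed by 5 stops → need 5 stops darker.
Shutter speed: 1/15 → 1/30 → 1/60 → 1/125 → 1/250 → 1/500.

1/500s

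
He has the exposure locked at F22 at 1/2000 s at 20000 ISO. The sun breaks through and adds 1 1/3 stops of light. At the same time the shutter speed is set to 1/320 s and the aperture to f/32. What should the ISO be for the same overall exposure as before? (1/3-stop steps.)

Scene light: 1 1/3 stops brighter.
Shutter speed: 1/2000 → 1/1600 → 1/1250 → 1/1000 → 1/800 → 1/640 → 1/500 → 1/400 → 1/320 — 2 2/3 stops longer (brighter).
Aperture: f/22 → f/25 → f/29 → f/32 — 1 stop narrower (darker).
Net so far: 3 stops brighter. ISO: 20000 → 16000 → 12800 → 10000 → 8000 → 6400 → 5000 → 4000 → 3200 → 2500.

ISO 2500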